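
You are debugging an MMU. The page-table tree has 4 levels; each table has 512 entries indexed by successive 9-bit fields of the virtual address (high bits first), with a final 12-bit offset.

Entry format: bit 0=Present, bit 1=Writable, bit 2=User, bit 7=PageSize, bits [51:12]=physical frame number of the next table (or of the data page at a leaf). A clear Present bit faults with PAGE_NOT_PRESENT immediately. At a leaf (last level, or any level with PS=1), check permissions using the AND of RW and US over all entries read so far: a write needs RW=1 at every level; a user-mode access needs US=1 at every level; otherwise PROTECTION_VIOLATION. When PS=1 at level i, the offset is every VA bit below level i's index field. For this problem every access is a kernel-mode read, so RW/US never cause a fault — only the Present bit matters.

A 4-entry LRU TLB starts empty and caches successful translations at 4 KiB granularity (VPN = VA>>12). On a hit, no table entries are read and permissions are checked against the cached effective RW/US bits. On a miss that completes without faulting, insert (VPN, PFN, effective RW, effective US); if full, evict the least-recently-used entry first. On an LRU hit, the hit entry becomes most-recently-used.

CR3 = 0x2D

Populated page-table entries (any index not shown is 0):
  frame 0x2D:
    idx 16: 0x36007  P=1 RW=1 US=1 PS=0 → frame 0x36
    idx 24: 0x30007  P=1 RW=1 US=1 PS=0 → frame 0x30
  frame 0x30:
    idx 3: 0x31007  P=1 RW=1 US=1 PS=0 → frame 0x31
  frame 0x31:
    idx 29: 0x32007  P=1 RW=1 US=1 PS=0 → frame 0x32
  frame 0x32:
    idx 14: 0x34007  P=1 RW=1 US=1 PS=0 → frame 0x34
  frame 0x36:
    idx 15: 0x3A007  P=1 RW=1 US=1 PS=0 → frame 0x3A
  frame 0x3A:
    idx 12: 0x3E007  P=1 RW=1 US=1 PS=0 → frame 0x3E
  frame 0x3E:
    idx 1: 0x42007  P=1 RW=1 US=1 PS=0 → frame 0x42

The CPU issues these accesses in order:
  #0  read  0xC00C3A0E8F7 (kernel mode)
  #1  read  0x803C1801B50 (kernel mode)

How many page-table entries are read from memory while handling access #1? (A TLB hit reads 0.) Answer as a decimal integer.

Per-access translation:
#0 VA=0xC00C3A0E8F7 (r,kernel):
  L0: frame=0x2D idx=24 entry=0x30007 [P=1 RW=1 US=1 PS=0]
  L1: frame=0x30 idx=3 entry=0x31007 [P=1 RW=1 US=1 PS=0]
  L2: frame=0x31 idx=29 entry=0x32007 [P=1 RW=1 US=1 PS=0]
  L3: frame=0x32 idx=14 entry=0x34007 [P=1 RW=1 US=1 PS=0]
  ✓ 0x348F7  — 4 lookups
#1 VA=0x803C1801B50 (r,kernel):
  L0: frame=0x2D idx=16 entry=0x36007 [P=1 RW=1 US=1 PS=0]
  L1: frame=0x36 idx=15 entry=0x3A007 [P=1 RW=1 US=1 PS=0]
  L2: frame=0x3A idx=12 entry=0x3E007 [P=1 RW=1 US=1 PS=0]
  L3: frame=0x3E idx=1 entry=0x42007 [P=1 RW=1 US=1 PS=0]
  ✓ 0x42B50  — 4 lookups

Entries read for #1: 4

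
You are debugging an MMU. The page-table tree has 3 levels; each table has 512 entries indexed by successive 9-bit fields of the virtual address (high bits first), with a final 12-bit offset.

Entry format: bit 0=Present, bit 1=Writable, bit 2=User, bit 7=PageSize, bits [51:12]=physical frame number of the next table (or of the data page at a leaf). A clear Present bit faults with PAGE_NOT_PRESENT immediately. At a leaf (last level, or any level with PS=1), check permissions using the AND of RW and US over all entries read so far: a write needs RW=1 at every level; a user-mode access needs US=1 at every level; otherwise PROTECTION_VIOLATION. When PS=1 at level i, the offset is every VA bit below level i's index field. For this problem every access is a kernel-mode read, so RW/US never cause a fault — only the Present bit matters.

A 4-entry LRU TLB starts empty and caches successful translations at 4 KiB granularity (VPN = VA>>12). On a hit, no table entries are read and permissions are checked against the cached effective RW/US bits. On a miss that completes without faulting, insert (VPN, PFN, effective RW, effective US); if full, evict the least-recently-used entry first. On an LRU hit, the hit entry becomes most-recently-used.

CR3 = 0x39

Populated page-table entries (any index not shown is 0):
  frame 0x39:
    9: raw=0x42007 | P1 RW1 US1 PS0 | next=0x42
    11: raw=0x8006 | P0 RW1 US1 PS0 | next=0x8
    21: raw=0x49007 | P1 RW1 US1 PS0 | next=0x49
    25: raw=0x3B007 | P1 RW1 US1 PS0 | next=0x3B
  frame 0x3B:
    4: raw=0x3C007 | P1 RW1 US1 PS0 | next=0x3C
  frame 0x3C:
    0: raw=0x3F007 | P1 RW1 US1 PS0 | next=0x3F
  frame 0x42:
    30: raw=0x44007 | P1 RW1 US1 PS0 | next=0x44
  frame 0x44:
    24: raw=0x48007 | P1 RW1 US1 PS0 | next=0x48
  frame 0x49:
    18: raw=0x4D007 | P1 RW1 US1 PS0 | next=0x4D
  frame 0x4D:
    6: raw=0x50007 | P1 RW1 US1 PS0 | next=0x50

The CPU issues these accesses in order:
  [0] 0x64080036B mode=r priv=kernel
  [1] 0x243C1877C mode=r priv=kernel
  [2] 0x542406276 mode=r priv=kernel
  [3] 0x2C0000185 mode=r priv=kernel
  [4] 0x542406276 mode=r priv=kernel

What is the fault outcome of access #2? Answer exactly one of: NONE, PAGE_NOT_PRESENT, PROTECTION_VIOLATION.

Trace:
#0 VA=0x64080036B (r,kernel):
  L0: frame=0x39 idx=25 entry=0x3B007 [P=1 RW=1 US=1 PS=0]
  L1: frame=0x3B idx=4 entry=0x3C007 [P=1 RW=1 US=1 PS=0]
  L2: frame=0x3C idx=0 entry=0x3F007 [P=1 RW=1 US=1 PS=0]
  ⇒ phys 0x3F36B  [3 reads]
#1 VA=0x243C1877C (r,kernel):
  L0: frame=0x39 idx=9 entry=0x42007 [P=1 RW=1 US=1 PS=0]
  L1: frame=0x42 idx=30 entry=0x44007 [P=1 RW=1 US=1 PS=0]
  L2: frame=0x44 idx=24 entry=0x48007 [P=1 RW=1 US=1 PS=0]
  ⇒ phys 0x4877C  [3 reads]
#2 VA=0x542406276 (r,kernel):
  L0: frame=0x39 idx=21 entry=0x49007 [P=1 RW=1 US=1 PS=0]
  L1: frame=0x49 idx=18 entry=0x4D007 [P=1 RW=1 US=1 PS=0]
  L2: frame=0x4D idx=6 entry=0x50007 [P=1 RW=1 US=1 PS=0]
  ⇒ phys 0x50276  [3 reads]
#3 VA=0x2C0000185 (r,kernel):
  L0: frame=0x39 idx=11 entry=0x8006 [P=0 RW=1 US=1 PS=0]
  → PAGE_NOT_PRESENT  (1 entries read)
#4 VA=0x542406276 (r,kernel):
  TLB hit vpn=0x542406 → PA=0x50276

Access #2 fault: NONE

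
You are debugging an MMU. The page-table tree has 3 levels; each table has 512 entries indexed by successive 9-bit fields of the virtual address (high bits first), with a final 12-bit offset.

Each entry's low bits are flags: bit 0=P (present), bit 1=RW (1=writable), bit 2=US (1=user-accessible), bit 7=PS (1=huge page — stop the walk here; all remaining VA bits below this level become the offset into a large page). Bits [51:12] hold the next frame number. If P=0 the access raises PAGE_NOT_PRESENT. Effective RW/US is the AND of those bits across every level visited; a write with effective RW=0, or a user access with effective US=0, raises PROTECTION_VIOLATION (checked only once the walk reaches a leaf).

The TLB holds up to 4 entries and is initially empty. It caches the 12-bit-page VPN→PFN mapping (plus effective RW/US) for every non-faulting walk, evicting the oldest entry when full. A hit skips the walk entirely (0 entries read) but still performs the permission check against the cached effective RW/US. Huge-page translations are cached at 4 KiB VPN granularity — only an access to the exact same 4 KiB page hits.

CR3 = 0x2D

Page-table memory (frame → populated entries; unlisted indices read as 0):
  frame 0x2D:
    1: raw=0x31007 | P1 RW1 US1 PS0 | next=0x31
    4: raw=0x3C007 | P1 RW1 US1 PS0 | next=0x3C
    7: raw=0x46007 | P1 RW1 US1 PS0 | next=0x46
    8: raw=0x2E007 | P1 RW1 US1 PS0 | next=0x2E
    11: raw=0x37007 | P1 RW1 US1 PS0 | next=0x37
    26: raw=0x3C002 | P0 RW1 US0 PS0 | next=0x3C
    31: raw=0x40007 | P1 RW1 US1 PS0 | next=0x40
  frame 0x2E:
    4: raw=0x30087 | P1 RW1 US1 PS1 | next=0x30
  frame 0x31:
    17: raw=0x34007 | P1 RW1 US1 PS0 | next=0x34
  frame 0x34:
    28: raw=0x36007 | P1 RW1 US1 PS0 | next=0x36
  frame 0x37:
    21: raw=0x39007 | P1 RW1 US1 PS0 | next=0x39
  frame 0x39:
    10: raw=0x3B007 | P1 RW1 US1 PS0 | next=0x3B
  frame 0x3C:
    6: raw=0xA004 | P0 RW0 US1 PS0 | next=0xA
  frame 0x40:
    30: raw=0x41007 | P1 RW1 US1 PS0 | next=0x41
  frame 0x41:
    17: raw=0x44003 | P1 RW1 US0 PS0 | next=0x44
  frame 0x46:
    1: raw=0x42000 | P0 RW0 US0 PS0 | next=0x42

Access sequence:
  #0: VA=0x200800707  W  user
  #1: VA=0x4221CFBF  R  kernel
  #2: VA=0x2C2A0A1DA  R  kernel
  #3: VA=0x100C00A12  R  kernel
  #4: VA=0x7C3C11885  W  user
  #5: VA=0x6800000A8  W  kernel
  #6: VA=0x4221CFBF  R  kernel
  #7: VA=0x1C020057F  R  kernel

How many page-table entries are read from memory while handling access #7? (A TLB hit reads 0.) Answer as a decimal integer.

Trace:
#0 VA=0x200800707 (w,user):
  L0: frame=0x2D idx=8 entry=0x2E007 [P=1 RW=1 US=1 PS=0]
  L1: frame=0x2E idx=4 entry=0x30087 [P=1 RW=1 US=1 PS=1]
  → PA=0x30707 (huge @L1)  (2 entries read)
#1 VA=0x4221CFBF (r,kernel):
  L0: frame=0x2D idx=1 entry=0x31007 [P=1 RW=1 US=1 PS=0]
  L1: frame=0x31 idx=17 entry=0x34007 [P=1 RW=1 US=1 PS=0]
  L2: frame=0x34 idx=28 entry=0x36007 [P=1 RW=1 US=1 PS=0]
  → PA=0x36FBF  (3 entries read)
#2 VA=0x2C2A0A1DA (r,kernel):
  L0: frame=0x2D idx=11 entry=0x37007 [P=1 RW=1 US=1 PS=0]
  L1: frame=0x37 idx=21 entry=0x39007 [P=1 RW=1 US=1 PS=0]
  L2: frame=0x39 idx=10 entry=0x3B007 [P=1 RW=1 US=1 PS=0]
  → PA=0x3B1DA  (3 entries read)
#3 VA=0x100C00A12 (r,kernel):
  L0: frame=0x2D idx=4 entry=0x3C007 [P=1 RW=1 US=1 PS=0]
  L1: frame=0x3C idx=6 entry=0xA004 [P=0 RW=0 US=1 PS=0]
  ⇒ fault: PAGE_NOT_PRESENT  — 2 lookups
#4 VA=0x7C3C11885 (w,user):
  L0: frame=0x2D idx=31 entry=0x40007 [P=1 RW=1 US=1 PS=0]
  L1: frame=0x40 idx=30 entry=0x41007 [P=1 RW=1 US=1 PS=0]
  L2: frame=0x41 idx=17 entry=0x44003 [P=1 RW=1 US=0 PS=0]
  ⇒ fault: PROTECTION_VIOLATION  — 3 lookups
#5 VA=0x6800000A8 (w,kernel):
  L0: frame=0x2D idx=26 entry=0x3C002 [P=0 RW=1 US=0 PS=0]
  ⇒ fault: PAGE_NOT_PRESENT  — 1 lookups
#6 VA=0x4221CFBF (r,kernel):
  TLB hit vpn=0x4221C → PA=0x36FBF
#7 VA=0x1C020057F (r,kernel):
  L0: frame=0x2D idx=7 entry=0x46007 [P=1 RW=1 US=1 PS=0]
  L1: frame=0x46 idx=1 entry=0x42000 [P=0 RW=0 US=0 PS=0]
  ⇒ fault: PAGE_NOT_PRESENT  — 2 lookups

Entries read for #7: 2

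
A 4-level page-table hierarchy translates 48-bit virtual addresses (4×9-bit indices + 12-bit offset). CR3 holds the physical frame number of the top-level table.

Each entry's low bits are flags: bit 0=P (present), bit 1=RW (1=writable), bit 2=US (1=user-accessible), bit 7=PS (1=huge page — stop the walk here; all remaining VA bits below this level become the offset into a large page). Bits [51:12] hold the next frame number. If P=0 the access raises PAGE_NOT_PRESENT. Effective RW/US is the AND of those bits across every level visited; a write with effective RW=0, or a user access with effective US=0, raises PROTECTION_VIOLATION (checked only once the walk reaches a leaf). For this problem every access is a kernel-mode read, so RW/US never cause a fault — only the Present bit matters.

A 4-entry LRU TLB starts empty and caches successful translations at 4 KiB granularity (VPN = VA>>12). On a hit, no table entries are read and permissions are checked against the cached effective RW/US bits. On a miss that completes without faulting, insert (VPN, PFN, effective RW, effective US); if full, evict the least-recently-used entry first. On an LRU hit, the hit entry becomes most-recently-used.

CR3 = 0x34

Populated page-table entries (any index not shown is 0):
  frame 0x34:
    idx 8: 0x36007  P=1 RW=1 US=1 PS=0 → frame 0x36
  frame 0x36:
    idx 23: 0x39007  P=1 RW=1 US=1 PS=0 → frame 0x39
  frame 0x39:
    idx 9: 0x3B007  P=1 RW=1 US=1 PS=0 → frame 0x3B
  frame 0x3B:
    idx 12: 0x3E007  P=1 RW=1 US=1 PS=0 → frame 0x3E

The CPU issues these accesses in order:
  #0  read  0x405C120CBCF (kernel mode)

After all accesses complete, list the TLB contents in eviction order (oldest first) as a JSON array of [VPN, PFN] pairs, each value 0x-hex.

Per-access translation:
#0 VA=0x405C120CBCF (r,kernel):
  L0: frame=0x34 idx=8 entry=0x36007 [P=1 RW=1 US=1 PS=0]
  L1: frame=0x36 idx=23 entry=0x39007 [P=1 RW=1 US=1 PS=0]
  L2: frame=0x39 idx=9 entry=0x3B007 [P=1 RW=1 US=1 PS=0]
  L3: frame=0x3B idx=12 entry=0x3E007 [P=1 RW=1 US=1 PS=0]
  ✓ 0x3EBCF  — 4 lookups

TLB: [["0x405C120C", "0x3E"]]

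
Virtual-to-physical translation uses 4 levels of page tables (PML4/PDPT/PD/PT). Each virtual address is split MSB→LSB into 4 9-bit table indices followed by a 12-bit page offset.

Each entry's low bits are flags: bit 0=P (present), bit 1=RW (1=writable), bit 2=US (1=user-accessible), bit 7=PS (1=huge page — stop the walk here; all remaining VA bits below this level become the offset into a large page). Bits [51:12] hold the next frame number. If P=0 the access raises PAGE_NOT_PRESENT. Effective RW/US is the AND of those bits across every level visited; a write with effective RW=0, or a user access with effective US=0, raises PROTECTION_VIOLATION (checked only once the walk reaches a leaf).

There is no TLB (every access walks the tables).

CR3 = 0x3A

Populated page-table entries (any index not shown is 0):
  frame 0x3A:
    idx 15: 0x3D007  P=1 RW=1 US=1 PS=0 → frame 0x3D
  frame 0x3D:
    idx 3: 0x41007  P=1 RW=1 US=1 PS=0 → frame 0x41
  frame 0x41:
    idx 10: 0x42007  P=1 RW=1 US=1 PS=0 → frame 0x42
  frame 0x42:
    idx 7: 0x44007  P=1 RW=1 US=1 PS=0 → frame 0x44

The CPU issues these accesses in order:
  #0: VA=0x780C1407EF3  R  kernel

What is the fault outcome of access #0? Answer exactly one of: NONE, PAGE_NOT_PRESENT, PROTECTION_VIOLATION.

Per-access translation:
#0 VA=0x780C1407EF3 (r,kernel):
  lvl0: tbl 0x3A, slot 15 ⇒ 0x3D007 (P1/RW1/US1/PS0)
  lvl1: tbl 0x3D, slot 3 ⇒ 0x41007 (P1/RW1/US1/PS0)
  lvl2: tbl 0x41, slot 10 ⇒ 0x42007 (P1/RW1/US1/PS0)
  lvl3: tbl 0x42, slot 7 ⇒ 0x44007 (P1/RW1/US1/PS0)
  ✓ 0x44EF3  — 4 lookups

Access #0 fault: NONE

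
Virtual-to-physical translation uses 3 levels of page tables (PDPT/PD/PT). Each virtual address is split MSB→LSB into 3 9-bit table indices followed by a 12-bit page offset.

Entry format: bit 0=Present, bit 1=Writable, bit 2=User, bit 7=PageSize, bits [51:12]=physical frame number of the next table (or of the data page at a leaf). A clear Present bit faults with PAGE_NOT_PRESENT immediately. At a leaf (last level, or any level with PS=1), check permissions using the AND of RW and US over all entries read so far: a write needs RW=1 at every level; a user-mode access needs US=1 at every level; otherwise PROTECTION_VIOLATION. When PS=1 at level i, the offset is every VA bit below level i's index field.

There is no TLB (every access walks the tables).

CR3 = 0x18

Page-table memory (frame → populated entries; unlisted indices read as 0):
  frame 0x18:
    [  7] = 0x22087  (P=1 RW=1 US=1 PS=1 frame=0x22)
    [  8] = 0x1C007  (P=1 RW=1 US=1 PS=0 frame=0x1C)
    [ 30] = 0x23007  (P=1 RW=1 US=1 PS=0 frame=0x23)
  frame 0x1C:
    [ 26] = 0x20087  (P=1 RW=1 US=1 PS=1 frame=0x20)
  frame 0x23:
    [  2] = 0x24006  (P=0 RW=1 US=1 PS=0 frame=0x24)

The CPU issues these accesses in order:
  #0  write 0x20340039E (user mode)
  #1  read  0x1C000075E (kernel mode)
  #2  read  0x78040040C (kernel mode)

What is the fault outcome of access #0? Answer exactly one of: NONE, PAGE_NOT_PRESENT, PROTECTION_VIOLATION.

Trace:
#0 VA=0x20340039E (w,user):
  L0 @0x18[8] → 0x1C007  P=1,RW=1,US=1,PS=0
  L1 @0x1C[26] → 0x20087  P=1,RW=1,US=1,PS=1
  → PA=0x2039E (huge @L1)  (2 entries read)
#1 VA=0x1C000075E (r,kernel):
  L0 @0x18[7] → 0x22087  P=1,RW=1,US=1,PS=1
  → PA=0x2275E (huge @L0)  (1 entries read)
#2 VA=0x78040040C (r,kernel):
  L0 @0x18[30] → 0x23007  P=1,RW=1,US=1,PS=0
  L1 @0x23[2] → 0x24006  P=0,RW=1,US=1,PS=0
  ⇒ fault: PAGE_NOT_PRESENT  — 2 lookups

Access #0 fault: NONE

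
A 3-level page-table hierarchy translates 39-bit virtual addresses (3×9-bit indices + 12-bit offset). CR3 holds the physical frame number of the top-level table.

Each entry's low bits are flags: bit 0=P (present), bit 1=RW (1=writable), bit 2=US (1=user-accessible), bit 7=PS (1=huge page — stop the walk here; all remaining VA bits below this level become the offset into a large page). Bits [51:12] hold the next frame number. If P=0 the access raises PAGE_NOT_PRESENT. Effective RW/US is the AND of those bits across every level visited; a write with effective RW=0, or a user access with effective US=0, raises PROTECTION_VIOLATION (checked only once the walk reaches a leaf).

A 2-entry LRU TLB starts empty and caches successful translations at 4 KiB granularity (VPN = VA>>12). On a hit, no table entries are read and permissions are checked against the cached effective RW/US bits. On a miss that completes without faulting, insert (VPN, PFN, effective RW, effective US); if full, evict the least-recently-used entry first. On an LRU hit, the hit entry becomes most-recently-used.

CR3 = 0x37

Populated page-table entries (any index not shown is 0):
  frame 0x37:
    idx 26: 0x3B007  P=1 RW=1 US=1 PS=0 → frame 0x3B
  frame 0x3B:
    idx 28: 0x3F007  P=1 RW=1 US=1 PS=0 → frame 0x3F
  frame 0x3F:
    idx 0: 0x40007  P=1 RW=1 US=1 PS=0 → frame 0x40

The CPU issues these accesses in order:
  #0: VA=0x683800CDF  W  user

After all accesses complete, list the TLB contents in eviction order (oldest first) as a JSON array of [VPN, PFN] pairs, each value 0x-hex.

Walk each access:
#0 VA=0x683800CDF (w,user):
  L0 @0x37[26] → 0x3B007  P=1,RW=1,US=1,PS=0
  L1 @0x3B[28] → 0x3F007  P=1,RW=1,US=1,PS=0
  L2 @0x3F[0] → 0x40007  P=1,RW=1,US=1,PS=0
  ⇒ phys 0x40CDF  [3 reads]

TLB: [["0x683800", "0x40"]]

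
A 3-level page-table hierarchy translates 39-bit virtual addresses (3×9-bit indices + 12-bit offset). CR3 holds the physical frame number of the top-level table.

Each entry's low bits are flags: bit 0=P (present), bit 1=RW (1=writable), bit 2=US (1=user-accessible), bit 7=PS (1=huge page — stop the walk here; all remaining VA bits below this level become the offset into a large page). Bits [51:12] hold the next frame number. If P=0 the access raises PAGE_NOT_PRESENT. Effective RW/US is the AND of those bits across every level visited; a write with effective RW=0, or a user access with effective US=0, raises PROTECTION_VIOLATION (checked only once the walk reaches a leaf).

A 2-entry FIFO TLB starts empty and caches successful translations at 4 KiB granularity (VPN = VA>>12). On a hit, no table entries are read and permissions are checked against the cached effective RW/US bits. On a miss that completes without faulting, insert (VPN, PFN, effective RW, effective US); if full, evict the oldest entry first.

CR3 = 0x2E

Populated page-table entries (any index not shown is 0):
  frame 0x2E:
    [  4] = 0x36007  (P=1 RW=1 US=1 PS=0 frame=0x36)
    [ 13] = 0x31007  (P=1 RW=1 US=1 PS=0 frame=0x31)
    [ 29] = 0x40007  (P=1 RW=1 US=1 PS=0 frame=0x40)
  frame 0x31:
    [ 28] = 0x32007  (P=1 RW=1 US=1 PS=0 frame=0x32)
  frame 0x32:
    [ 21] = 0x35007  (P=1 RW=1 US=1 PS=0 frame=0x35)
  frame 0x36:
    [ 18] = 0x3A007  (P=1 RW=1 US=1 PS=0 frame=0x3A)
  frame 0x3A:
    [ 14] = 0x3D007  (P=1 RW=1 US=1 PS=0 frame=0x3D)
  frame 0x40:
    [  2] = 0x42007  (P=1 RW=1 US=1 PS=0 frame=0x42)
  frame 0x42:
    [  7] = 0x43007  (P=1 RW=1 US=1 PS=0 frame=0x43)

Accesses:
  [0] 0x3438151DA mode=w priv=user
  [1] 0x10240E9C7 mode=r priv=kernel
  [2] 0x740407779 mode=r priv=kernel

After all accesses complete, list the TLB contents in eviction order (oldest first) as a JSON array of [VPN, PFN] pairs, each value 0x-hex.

Trace:
#0 VA=0x3438151DA (w,user):
  L0 @0x2E[13] → 0x31007  P=1,RW=1,US=1,PS=0
  L1 @0x31[28] → 0x32007  P=1,RW=1,US=1,PS=0
  L2 @0x32[21] → 0x35007  P=1,RW=1,US=1,PS=0
  ⇒ phys 0x351DA  [3 reads]
#1 VA=0x10240E9C7 (r,kernel):
  L0 @0x2E[4] → 0x36007  P=1,RW=1,US=1,PS=0
  L1 @0x36[18] → 0x3A007  P=1,RW=1,US=1,PS=0
  L2 @0x3A[14] → 0x3D007  P=1,RW=1,US=1,PS=0
  ⇒ phys 0x3D9C7  [3 reads]
#2 VA=0x740407779 (r,kernel):
  L0 @0x2E[29] → 0x40007  P=1,RW=1,US=1,PS=0
  L1 @0x40[2] → 0x42007  P=1,RW=1,US=1,PS=0
  L2 @0x42[7] → 0x43007  P=1,RW=1,US=1,PS=0
  ⇒ phys 0x43779  [3 reads]

TLB: [["0x10240E", "0x3D"], ["0x740407", "0x43"]]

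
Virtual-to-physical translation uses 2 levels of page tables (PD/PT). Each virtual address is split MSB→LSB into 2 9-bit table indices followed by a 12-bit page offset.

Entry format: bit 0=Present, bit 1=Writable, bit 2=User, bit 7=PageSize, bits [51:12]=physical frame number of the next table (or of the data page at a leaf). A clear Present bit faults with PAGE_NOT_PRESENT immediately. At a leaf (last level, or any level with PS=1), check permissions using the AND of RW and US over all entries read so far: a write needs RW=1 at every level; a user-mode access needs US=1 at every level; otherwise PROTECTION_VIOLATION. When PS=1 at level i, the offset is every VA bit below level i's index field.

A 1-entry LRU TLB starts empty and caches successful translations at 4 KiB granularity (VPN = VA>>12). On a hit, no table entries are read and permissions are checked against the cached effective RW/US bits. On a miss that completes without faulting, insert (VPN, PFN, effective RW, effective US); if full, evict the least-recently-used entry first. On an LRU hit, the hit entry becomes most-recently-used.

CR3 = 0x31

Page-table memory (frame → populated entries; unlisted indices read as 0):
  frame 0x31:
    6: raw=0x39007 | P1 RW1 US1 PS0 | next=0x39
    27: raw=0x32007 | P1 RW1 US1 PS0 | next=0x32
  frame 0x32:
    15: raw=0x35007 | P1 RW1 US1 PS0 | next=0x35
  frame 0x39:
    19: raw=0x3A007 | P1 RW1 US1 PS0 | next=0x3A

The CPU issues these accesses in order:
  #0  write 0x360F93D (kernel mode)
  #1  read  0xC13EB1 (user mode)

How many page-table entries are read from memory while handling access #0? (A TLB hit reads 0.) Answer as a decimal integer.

Per-access translation:
#0 VA=0x360F93D (w,kernel):
  lvl0: tbl 0x31, slot 27 ⇒ 0x32007 (P1/RW1/US1/PS0)
  lvl1: tbl 0x32, slot 15 ⇒ 0x35007 (P1/RW1/US1/PS0)
  → PA=0x3593D  (2 entries read)
#1 VA=0xC13EB1 (r,user):
  lvl0: tbl 0x31, slot 6 ⇒ 0x39007 (P1/RW1/US1/PS0)
  lvl1: tbl 0x39, slot 19 ⇒ 0x3A007 (P1/RW1/US1/PS0)
  → PA=0x3AEB1  (2 entries read)

Entries read for #0: 2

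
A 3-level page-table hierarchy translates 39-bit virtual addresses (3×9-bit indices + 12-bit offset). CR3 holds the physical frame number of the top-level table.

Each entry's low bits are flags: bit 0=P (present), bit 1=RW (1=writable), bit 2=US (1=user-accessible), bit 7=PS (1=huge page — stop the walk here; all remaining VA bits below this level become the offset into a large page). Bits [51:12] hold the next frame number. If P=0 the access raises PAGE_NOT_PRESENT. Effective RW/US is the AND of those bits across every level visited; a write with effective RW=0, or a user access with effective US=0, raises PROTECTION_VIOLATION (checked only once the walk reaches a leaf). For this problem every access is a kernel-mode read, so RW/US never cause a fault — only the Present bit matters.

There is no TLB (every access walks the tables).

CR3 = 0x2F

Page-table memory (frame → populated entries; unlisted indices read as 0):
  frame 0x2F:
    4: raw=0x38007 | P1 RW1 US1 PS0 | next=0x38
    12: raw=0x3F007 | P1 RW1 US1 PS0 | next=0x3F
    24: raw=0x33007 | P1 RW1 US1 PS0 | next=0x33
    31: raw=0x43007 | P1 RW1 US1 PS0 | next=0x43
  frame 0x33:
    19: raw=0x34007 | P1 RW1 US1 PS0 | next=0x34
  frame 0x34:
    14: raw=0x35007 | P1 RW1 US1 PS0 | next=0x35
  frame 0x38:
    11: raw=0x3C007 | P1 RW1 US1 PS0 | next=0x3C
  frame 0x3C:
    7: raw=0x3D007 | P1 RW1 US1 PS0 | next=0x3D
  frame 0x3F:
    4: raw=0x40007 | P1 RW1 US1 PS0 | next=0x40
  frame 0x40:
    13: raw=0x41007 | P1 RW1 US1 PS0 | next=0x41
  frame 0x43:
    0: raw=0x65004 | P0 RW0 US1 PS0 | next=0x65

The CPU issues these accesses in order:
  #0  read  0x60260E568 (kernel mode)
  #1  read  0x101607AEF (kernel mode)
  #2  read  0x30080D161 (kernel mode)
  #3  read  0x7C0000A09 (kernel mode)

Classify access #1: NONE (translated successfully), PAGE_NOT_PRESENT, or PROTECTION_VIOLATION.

Walk each access:
#0 VA=0x60260E568 (r,kernel):
  L0: frame=0x2F idx=24 entry=0x33007 [P=1 RW=1 US=1 PS=0]
  L1: frame=0x33 idx=19 entry=0x34007 [P=1 RW=1 US=1 PS=0]
  L2: frame=0x34 idx=14 entry=0x35007 [P=1 RW=1 US=1 PS=0]
  ⇒ phys 0x35568  [3 reads]
#1 VA=0x101607AEF (r,kernel):
  L0: frame=0x2F idx=4 entry=0x38007 [P=1 RW=1 US=1 PS=0]
  L1: frame=0x38 idx=11 entry=0x3C007 [P=1 RW=1 US=1 PS=0]
  L2: frame=0x3C idx=7 entry=0x3D007 [P=1 RW=1 US=1 PS=0]
  ⇒ phys 0x3DAEF  [3 reads]
#2 VA=0x30080D161 (r,kernel):
  L0: frame=0x2F idx=12 entry=0x3F007 [P=1 RW=1 US=1 PS=0]
  L1: frame=0x3F idx=4 entry=0x40007 [P=1 RW=1 US=1 PS=0]
  L2: frame=0x40 idx=13 entry=0x41007 [P=1 RW=1 US=1 PS=0]
  ⇒ phys 0x41161  [3 reads]
#3 VA=0x7C0000A09 (r,kernel):
  L0: frame=0x2F idx=31 entry=0x43007 [P=1 RW=1 US=1 PS=0]
  L1: frame=0x43 idx=0 entry=0x65004 [P=0 RW=0 US=1 PS=0]
  ✗ PAGE_NOT_PRESENT  [2 reads]

Access #1 fault: NONE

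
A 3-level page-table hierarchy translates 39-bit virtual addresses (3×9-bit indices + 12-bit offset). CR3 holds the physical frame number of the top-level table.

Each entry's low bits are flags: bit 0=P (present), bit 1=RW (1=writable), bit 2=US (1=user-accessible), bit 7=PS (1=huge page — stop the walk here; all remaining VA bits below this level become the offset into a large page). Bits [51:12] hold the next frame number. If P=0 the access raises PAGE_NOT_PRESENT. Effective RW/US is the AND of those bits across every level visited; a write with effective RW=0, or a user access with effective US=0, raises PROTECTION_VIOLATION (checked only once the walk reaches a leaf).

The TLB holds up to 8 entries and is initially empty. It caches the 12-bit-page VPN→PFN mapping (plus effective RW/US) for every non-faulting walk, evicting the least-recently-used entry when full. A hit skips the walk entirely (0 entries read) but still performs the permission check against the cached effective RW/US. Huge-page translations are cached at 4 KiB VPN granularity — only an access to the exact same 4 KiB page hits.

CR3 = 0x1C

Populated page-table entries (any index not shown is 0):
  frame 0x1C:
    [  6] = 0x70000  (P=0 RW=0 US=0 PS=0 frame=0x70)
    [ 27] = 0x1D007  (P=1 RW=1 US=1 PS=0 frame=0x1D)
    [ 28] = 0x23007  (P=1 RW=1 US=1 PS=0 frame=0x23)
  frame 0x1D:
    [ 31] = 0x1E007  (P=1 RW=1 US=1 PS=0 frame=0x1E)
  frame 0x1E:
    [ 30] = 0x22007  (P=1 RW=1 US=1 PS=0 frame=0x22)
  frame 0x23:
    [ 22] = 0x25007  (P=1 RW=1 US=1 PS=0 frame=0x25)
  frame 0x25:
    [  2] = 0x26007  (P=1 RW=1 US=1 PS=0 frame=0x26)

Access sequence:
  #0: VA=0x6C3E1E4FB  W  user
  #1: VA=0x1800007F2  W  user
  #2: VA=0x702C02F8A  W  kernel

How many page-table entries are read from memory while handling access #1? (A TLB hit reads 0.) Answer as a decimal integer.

Trace:
#0 VA=0x6C3E1E4FB (w,user):
  [0] read 0x1C idx=27: raw=0x1D007 flags P=1 W=1 U=1 S=0
  [1] read 0x1D idx=31: raw=0x1E007 flags P=1 W=1 U=1 S=0
  [2] read 0x1E idx=30: raw=0x22007 flags P=1 W=1 U=1 S=0
  ⇒ phys 0x224FB  [3 reads]
#1 VA=0x1800007F2 (w,user):
  [0] read 0x1C idx=6: raw=0x70000 flags P=0 W=0 U=0 S=0
  ✗ PAGE_NOT_PRESENT  [1 reads]
#2 VA=0x702C02F8A (w,kernel):
  [0] read 0x1C idx=28: raw=0x23007 flags P=1 W=1 U=1 S=0
  [1] read 0x23 idx=22: raw=0x25007 flags P=1 W=1 U=1 S=0
  [2] read 0x25 idx=2: raw=0x26007 flags P=1 W=1 U=1 S=0
  ⇒ phys 0x26F8A  [3 reads]

Entries read for #1: 1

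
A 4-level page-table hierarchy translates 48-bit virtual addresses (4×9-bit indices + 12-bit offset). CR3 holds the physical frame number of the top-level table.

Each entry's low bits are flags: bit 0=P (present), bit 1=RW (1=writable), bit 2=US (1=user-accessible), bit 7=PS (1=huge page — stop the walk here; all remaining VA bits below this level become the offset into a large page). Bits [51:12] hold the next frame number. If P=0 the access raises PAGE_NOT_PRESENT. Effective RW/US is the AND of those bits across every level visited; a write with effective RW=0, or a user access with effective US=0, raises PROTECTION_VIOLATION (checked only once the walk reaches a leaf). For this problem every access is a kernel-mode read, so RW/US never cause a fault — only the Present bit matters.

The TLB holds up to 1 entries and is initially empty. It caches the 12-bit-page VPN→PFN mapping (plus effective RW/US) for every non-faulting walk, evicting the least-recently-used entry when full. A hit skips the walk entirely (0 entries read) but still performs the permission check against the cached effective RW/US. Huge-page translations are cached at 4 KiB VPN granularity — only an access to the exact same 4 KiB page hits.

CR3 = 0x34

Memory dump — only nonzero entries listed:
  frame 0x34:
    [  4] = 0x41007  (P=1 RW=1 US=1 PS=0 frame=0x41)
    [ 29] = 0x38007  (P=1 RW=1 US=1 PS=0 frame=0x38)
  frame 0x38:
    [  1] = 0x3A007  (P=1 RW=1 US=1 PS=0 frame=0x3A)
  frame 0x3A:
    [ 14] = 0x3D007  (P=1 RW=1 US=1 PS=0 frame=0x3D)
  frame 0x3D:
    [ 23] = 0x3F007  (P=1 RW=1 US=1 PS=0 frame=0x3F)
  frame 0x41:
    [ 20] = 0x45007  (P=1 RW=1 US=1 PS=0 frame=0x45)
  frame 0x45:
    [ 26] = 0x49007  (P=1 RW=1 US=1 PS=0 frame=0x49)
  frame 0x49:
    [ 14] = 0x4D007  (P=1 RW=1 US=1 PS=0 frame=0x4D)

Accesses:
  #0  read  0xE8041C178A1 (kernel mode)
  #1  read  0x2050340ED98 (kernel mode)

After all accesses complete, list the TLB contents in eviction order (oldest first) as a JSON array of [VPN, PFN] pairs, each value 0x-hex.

Trace:
#0 VA=0xE8041C178A1 (r,kernel):
  L0: frame=0x34 idx=29 entry=0x38007 [P=1 RW=1 US=1 PS=0]
  L1: frame=0x38 idx=1 entry=0x3A007 [P=1 RW=1 US=1 PS=0]
  L2: frame=0x3A idx=14 entry=0x3D007 [P=1 RW=1 US=1 PS=0]
  L3: frame=0x3D idx=23 entry=0x3F007 [P=1 RW=1 US=1 PS=0]
  ✓ 0x3F8A1  — 4 lookups
#1 VA=0x2050340ED98 (r,kernel):
  L0: frame=0x34 idx=4 entry=0x41007 [P=1 RW=1 US=1 PS=0]
  L1: frame=0x41 idx=20 entry=0x45007 [P=1 RW=1 US=1 PS=0]
  L2: frame=0x45 idx=26 entry=0x49007 [P=1 RW=1 US=1 PS=0]
  L3: frame=0x49 idx=14 entry=0x4D007 [P=1 RW=1 US=1 PS=0]
  ✓ 0x4DD98  — 4 lookups

TLB: [["0x2050340E", "0x4D"]]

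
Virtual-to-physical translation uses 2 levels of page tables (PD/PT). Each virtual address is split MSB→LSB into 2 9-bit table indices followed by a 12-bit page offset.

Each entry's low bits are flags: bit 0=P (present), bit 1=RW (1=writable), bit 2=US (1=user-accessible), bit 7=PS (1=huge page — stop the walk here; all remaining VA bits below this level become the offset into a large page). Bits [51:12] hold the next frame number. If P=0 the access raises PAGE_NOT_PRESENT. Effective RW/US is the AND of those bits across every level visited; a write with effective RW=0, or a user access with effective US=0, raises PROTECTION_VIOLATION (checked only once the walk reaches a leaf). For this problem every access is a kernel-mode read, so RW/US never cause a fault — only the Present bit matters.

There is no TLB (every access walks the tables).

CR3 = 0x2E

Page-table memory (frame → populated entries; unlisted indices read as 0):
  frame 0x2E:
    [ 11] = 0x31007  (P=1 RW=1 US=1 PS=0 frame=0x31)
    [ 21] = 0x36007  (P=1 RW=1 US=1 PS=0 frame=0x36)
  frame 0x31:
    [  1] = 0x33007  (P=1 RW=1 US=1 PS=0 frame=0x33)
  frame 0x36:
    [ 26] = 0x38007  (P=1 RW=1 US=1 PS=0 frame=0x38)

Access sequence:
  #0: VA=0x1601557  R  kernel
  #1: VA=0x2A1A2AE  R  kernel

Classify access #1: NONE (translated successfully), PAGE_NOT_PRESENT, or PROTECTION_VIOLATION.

Per-access translation:
#0 VA=0x1601557 (r,kernel):
  L0: frame=0x2E idx=11 entry=0x31007 [P=1 RW=1 US=1 PS=0]
  L1: frame=0x31 idx=1 entry=0x33007 [P=1 RW=1 US=1 PS=0]
  ⇒ phys 0x33557  [2 reads]
#1 VA=0x2A1A2AE (r,kernel):
  L0: frame=0x2E idx=21 entry=0x36007 [P=1 RW=1 US=1 PS=0]
  L1: frame=0x36 idx=26 entry=0x38007 [P=1 RW=1 US=1 PS=0]
  ⇒ phys 0x382AE  [2 reads]

Access #1 fault: NONE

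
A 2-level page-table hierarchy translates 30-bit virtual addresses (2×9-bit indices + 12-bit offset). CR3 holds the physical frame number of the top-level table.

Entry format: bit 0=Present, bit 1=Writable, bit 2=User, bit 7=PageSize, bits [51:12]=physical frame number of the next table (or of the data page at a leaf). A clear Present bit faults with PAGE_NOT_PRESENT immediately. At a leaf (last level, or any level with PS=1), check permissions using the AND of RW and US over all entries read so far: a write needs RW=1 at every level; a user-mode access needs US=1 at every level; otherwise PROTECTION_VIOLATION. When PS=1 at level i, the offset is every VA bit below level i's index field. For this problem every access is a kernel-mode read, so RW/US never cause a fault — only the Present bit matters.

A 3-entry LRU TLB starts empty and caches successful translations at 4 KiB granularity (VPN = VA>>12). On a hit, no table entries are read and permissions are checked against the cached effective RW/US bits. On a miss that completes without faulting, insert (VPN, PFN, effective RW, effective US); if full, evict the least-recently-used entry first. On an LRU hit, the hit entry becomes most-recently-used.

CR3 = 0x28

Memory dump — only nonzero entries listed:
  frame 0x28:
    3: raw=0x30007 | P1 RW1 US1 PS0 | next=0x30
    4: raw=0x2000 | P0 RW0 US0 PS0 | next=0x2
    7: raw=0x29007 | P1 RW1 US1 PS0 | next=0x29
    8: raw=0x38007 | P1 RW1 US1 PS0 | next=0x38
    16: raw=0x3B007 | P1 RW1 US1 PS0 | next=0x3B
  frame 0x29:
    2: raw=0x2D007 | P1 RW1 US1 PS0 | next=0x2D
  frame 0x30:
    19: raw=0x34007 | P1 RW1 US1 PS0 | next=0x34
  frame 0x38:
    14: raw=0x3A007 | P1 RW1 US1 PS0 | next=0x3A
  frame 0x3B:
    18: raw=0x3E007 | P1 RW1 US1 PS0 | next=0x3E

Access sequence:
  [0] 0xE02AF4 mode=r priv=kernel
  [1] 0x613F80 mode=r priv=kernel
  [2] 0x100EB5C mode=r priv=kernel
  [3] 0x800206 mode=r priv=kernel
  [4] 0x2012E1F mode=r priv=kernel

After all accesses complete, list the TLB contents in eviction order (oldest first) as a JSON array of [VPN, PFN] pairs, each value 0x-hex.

Per-access translation:
#0 VA=0xE02AF4 (r,kernel):
  lvl0: tbl 0x28, slot 7 ⇒ 0x29007 (P1/RW1/US1/PS0)
  lvl1: tbl 0x29, slot 2 ⇒ 0x2D007 (P1/RW1/US1/PS0)
  ✓ 0x2DAF4  — 2 lookups
#1 VA=0x613F80 (r,kernel):
  lvl0: tbl 0x28, slot 3 ⇒ 0x30007 (P1/RW1/US1/PS0)
  lvl1: tbl 0x30, slot 19 ⇒ 0x34007 (P1/RW1/US1/PS0)
  ✓ 0x34F80  — 2 lookups
#2 VA=0x100EB5C (r,kernel):
  lvl0: tbl 0x28, slot 8 ⇒ 0x38007 (P1/RW1/US1/PS0)
  lvl1: tbl 0x38, slot 14 ⇒ 0x3A007 (P1/RW1/US1/PS0)
  ✓ 0x3AB5C  — 2 lookups
#3 VA=0x800206 (r,kernel):
  lvl0: tbl 0x28, slot 4 ⇒ 0x2000 (P0/RW0/US0/PS0)
  ⇒ fault: PAGE_NOT_PRESENT  — 1 lookups
#4 VA=0x2012E1F (r,kernel):
  lvl0: tbl 0x28, slot 16 ⇒ 0x3B007 (P1/RW1/US1/PS0)
  lvl1: tbl 0x3B, slot 18 ⇒ 0x3E007 (P1/RW1/US1/PS0)
  ✓ 0x3EE1F  — 2 lookups

TLB: [["0x613", "0x34"], ["0x100E", "0x3A"], ["0x2012", "0x3E"]]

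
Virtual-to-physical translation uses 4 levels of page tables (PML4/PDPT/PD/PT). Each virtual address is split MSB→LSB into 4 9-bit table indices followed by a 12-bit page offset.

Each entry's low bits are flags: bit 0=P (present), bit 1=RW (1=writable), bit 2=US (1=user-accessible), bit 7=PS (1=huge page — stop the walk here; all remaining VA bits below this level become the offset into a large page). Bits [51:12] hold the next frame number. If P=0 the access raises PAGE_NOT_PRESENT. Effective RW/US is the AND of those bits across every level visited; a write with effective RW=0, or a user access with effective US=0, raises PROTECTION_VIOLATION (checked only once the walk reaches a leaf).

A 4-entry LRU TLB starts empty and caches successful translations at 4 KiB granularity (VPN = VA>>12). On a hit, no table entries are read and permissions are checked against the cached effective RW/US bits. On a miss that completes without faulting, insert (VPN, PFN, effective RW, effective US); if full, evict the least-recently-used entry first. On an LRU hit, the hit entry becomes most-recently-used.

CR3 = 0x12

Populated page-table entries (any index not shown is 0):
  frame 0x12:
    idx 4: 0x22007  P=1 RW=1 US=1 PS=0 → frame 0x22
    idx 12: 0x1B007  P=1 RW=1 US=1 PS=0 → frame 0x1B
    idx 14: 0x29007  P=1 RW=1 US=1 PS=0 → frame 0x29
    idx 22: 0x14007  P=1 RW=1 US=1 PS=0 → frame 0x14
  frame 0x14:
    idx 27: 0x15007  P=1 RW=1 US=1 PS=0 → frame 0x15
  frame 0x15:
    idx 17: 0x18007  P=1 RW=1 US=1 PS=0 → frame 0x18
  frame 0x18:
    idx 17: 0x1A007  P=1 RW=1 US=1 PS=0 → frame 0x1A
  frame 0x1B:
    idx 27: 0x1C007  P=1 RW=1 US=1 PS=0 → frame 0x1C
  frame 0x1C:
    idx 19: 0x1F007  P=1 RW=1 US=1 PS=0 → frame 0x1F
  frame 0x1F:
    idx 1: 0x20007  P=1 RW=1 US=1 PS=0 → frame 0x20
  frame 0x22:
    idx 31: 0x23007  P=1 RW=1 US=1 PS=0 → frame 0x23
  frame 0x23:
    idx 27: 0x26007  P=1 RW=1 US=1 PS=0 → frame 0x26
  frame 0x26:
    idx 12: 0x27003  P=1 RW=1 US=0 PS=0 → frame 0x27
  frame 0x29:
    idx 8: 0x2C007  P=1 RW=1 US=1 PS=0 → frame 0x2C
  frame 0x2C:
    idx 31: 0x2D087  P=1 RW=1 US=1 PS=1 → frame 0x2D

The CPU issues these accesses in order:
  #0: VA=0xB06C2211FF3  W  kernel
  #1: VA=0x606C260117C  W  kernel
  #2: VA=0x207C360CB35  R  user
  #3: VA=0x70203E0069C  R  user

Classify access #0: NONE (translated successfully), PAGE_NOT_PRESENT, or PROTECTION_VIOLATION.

Walk each access:
#0 VA=0xB06C2211FF3 (w,kernel):
  [0] read 0x12 idx=22: raw=0x14007 flags P=1 W=1 U=1 S=0
  [1] read 0x14 idx=27: raw=0x15007 flags P=1 W=1 U=1 S=0
  [2] read 0x15 idx=17: raw=0x18007 flags P=1 W=1 U=1 S=0
  [3] read 0x18 idx=17: raw=0x1A007 flags P=1 W=1 U=1 S=0
  → PA=0x1AFF3  (4 entries read)
#1 VA=0x606C260117C (w,kernel):
  [0] read 0x12 idx=12: raw=0x1B007 flags P=1 W=1 U=1 S=0
  [1] read 0x1B idx=27: raw=0x1C007 flags P=1 W=1 U=1 S=0
  [2] read 0x1C idx=19: raw=0x1F007 flags P=1 W=1 U=1 S=0
  [3] read 0x1F idx=1: raw=0x20007 flags P=1 W=1 U=1 S=0
  → PA=0x2017C  (4 entries read)
#2 VA=0x207C360CB35 (r,user):
  [0] read 0x12 idx=4: raw=0x22007 flags P=1 W=1 U=1 S=0
  [1] read 0x22 idx=31: raw=0x23007 flags P=1 W=1 U=1 S=0
  [2] read 0x23 idx=27: raw=0x26007 flags P=1 W=1 U=1 S=0
  [3] read 0x26 idx=12: raw=0x27003 flags P=1 W=1 U=0 S=0
  ✗ PROTECTION_VIOLATION  [4 reads]
#3 VA=0x70203E0069C (r,user):
  [0] read 0x12 idx=14: raw=0x29007 flags P=1 W=1 U=1 S=0
  [1] read 0x29 idx=8: raw=0x2C007 flags P=1 W=1 U=1 S=0
  [2] read 0x2C idx=31: raw=0x2D087 flags P=1 W=1 U=1 S=1
  → PA=0x2D69C (huge @L2)  (3 entries read)

Access #0 fault: NONE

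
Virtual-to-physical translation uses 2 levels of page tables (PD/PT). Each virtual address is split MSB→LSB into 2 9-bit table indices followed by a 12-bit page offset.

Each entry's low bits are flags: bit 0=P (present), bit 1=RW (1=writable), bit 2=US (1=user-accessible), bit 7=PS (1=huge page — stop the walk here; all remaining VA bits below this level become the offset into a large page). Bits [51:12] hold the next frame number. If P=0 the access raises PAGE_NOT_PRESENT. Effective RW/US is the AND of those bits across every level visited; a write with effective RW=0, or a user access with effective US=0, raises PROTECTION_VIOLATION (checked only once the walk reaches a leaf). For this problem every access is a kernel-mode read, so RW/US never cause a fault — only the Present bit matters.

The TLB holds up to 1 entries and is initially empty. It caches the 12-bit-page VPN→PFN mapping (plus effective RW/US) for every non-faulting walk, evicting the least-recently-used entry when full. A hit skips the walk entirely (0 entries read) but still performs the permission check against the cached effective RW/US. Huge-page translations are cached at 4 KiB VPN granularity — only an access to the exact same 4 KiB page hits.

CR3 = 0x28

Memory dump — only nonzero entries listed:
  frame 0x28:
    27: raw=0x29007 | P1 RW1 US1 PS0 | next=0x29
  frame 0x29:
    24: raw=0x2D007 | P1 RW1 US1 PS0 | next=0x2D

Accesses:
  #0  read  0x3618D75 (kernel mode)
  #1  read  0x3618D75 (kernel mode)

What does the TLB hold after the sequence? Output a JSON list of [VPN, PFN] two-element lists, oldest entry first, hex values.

Trace:
#0 VA=0x3618D75 (r,kernel):
  L0 @0x28[27] → 0x29007  P=1,RW=1,US=1,PS=0
  L1 @0x29[24] → 0x2D007  P=1,RW=1,US=1,PS=0
  → PA=0x2DD75  (2 entries read)
#1 VA=0x3618D75 (r,kernel):
  TLB hit vpn=0x3618 → PA=0x2DD75

TLB: [["0x3618", "0x2D"]]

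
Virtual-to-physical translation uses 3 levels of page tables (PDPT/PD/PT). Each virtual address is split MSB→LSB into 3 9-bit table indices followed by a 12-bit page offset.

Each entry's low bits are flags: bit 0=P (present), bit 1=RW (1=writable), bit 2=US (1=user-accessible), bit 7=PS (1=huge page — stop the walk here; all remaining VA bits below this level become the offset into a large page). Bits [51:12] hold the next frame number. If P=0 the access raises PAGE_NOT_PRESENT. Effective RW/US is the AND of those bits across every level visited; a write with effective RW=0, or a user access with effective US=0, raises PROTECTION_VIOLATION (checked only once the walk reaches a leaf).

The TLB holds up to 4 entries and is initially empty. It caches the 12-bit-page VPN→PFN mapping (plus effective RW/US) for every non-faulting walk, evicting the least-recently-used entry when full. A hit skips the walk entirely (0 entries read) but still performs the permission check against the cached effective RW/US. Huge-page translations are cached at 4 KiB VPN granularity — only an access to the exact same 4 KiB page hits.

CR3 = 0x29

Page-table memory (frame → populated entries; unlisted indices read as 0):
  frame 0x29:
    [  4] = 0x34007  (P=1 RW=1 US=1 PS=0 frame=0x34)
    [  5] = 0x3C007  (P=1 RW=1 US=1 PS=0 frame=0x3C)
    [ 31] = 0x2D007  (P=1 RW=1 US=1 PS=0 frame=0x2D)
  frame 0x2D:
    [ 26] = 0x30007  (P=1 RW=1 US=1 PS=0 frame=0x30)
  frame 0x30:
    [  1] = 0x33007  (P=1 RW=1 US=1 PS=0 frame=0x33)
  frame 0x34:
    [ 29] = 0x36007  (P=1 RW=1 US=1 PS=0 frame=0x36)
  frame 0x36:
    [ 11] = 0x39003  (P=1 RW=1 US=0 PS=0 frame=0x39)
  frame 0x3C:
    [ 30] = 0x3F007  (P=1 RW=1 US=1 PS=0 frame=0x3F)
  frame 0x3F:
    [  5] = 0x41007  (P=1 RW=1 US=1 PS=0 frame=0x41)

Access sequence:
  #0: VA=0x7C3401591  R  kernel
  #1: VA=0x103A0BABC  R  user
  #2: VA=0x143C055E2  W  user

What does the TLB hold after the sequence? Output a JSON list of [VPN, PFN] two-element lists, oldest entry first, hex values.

Per-access translation:
#0 VA=0x7C3401591 (r,kernel):
  L0: frame=0x29 idx=31 entry=0x2D007 [P=1 RW=1 US=1 PS=0]
  L1: frame=0x2D idx=26 entry=0x30007 [P=1 RW=1 US=1 PS=0]
  L2: frame=0x30 idx=1 entry=0x33007 [P=1 RW=1 US=1 PS=0]
  → PA=0x33591  (3 entries read)
#1 VA=0x103A0BABC (r,user):
  L0: frame=0x29 idx=4 entry=0x34007 [P=1 RW=1 US=1 PS=0]
  L1: frame=0x34 idx=29 entry=0x36007 [P=1 RW=1 US=1 PS=0]
  L2: frame=0x36 idx=11 entry=0x39003 [P=1 RW=1 US=0 PS=0]
  ⇒ fault: PROTECTION_VIOLATION  — 3 lookups
#2 VA=0x143C055E2 (w,user):
  L0: frame=0x29 idx=5 entry=0x3C007 [P=1 RW=1 US=1 PS=0]
  L1: frame=0x3C idx=30 entry=0x3F007 [P=1 RW=1 US=1 PS=0]
  L2: frame=0x3F idx=5 entry=0x41007 [P=1 RW=1 US=1 PS=0]
  → PA=0x415E2  (3 entries read)

TLB: [["0x7C3401", "0x33"], ["0x143C05", "0x41"]]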